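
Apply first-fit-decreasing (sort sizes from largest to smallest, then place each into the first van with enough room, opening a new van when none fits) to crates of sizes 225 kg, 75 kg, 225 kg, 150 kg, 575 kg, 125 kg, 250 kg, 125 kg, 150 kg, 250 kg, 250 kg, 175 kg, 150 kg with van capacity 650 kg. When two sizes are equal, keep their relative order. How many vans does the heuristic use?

Sorted descending: 575, 250, 250, 250, 225, 225, 175, 150, 150, 150, 125, 125, 75.
  575 → van 1 (new)  [load 575/650]
  250 → van 2 (new)  [load 250/650]
  250 → van 2  [load 500/650]
  250 → van 3 (new)  [load 250/650]
  225 → van 3  [load 475/650]
  225 → van 4 (new)  [load 225/650]
  175 → van 3  [load 650/650]
  150 → van 2  [load 650/650]
  150 → van 4  [load 375/650]
  150 → van 4  [load 525/650]
  125 → van 4  [load 650/650]
  125 → van 5 (new)  [load 125/650]
  75 → van 1  [load 650/650]
5 vans opened.

5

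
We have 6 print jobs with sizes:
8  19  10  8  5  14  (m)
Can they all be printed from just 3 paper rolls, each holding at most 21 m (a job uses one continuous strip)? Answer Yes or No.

Total = 64 m; ⌈64/21⌉ = 4.
At least 4 paper rolls are required, but only 3 are allowed.

No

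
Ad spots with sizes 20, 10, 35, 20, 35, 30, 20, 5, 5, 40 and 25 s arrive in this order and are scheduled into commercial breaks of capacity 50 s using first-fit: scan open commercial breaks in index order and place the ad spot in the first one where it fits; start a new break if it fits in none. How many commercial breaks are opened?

  20 → break 1 (new)  [load 20/50]
  10 → break 1  [load 30/50]
  35 → break 2 (new)  [load 35/50]
  20 → break 1  [load 50/50]
  35 → break 3 (new)  [load 35/50]
  30 → break 4 (new)  [load 30/50]
  20 → break 4  [load 50/50]
  5 → break 2  [load 40/50]
  5 → break 2  [load 45/50]
  40 → break 5 (new)  [load 40/50]
  25 → break 6 (new)  [load 25/50]
6 commercial breaks opened.

6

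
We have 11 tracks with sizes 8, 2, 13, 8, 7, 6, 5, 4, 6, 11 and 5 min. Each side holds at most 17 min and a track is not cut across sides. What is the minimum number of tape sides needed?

5

Total = 13 + 11 + 8 + 8 + 7 + 6 + 6 + 5 + 5 + 4 + 2 = 75 min.
Lower bound: ⌈75/17⌉ = 5 tape sides.
A packing using 5 tape sides:
  side 1: 13 + 4 = 17
  side 2: 11 + 6 = 17
  side 3: 8 + 8 = 16
  side 4: 7 + 6 + 2 = 15
  side 5: 5 + 5 = 10
This matches the lower bound, so 5 is optimal.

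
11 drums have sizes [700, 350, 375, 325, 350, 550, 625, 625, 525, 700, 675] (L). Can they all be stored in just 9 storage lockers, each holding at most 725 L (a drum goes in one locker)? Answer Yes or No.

Yes

A valid assignment using 9 storage lockers:
  locker 1: 700 = 700
  locker 2: 700 = 700
  locker 3: 675 = 675
  locker 4: 625 = 625
  locker 5: 625 = 625
  locker 6: 550 = 550
  locker 7: 525 = 525
  locker 8: 375 + 350 = 725
  locker 9: 350 + 325 = 675
Every load is within 725 L, so 9 storage lockers suffice.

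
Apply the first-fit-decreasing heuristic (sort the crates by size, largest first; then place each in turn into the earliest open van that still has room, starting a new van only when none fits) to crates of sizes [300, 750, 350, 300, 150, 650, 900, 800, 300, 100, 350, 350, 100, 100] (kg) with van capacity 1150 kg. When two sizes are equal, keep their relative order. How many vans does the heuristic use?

5

Sorted descending: 900, 800, 750, 650, 350, 350, 350, 300, 300, 300, 150, 100, 100, 100.
  900 → van 1 (new)  [load 900/1150]
  800 → van 2 (new)  [load 800/1150]
  750 → van 3 (new)  [load 750/1150]
  650 → van 4 (new)  [load 650/1150]
  350 → van 2  [load 1150/1150]
  350 → van 3  [load 1100/1150]
  350 → van 4  [load 1000/1150]
  300 → van 5 (new)  [load 300/1150]
  300 → van 5  [load 600/1150]
  300 → van 5  [load 900/1150]
  150 → van 1  [load 1050/1150]
  100 → van 1  [load 1150/1150]
  100 → van 4  [load 1100/1150]
  100 → van 5  [load 1000/1150]
5 vans opened.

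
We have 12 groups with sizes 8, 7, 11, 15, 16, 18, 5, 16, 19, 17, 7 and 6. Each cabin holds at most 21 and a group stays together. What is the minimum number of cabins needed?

Total = 19 + 18 + 17 + 16 + 16 + 15 + 11 + 8 + 7 + 7 + 6 + 5 = 145.
Lower bound: ⌈145/21⌉ = 7 cabins.
A packing using 8 cabins:
  cabin 1: 19 = 19
  cabin 2: 18 = 18
  cabin 3: 17 = 17
  cabin 4: 16 + 5 = 21
  cabin 5: 16 = 16
  cabin 6: 15 + 6 = 21
  cabin 7: 11 + 8 = 19
  cabin 8: 7 + 7 = 14
No arrangement into 7 cabins stays within capacity, so 8 is optimal.

8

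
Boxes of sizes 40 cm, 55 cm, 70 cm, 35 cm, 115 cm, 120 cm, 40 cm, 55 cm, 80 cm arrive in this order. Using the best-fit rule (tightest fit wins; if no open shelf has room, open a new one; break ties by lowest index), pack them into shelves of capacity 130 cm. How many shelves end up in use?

  40 → shelf 1 (new)  [load 40/130]
  55 → shelf 1  [load 95/130]
  70 → shelf 2 (new)  [load 70/130]
  35 → shelf 1  [load 130/130]
  115 → shelf 3 (new)  [load 115/130]
  120 → shelf 4 (new)  [load 120/130]
  40 → shelf 2  [load 110/130]
  55 → shelf 5 (new)  [load 55/130]
  80 → shelf 6 (new)  [load 80/130]
6 shelves opened.

6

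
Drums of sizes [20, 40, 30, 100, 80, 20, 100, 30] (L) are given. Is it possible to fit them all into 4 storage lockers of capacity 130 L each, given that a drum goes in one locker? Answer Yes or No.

Yes

A valid assignment using 4 storage lockers:
  locker 1: 100 + 30 = 130
  locker 2: 100 + 30 = 130
  locker 3: 80 + 40 = 120
  locker 4: 20 + 20 = 40
Every load is within 130 L, so 4 storage lockers suffice.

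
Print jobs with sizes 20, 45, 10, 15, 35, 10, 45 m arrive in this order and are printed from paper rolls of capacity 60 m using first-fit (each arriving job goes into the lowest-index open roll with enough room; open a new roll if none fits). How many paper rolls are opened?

  20 → roll 1 (new)  [load 20/60]
  45 → roll 2 (new)  [load 45/60]
  10 → roll 1  [load 30/60]
  15 → roll 1  [load 45/60]
  35 → roll 3 (new)  [load 35/60]
  10 → roll 1  [load 55/60]
  45 → roll 4 (new)  [load 45/60]
4 paper rolls opened.

4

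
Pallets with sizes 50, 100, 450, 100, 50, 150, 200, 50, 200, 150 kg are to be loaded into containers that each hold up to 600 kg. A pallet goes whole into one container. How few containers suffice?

3

Total = 450 + 200 + 200 + 150 + 150 + 100 + 100 + 50 + 50 + 50 = 1500 kg.
Lower bound: ⌈1500/600⌉ = 3 containers.
A packing using 3 containers:
  container 1: 450 + 150 = 600
  container 2: 200 + 200 + 150 + 50 = 600
  container 3: 100 + 100 + 50 + 50 = 300
This matches the lower bound, so 3 is optimal.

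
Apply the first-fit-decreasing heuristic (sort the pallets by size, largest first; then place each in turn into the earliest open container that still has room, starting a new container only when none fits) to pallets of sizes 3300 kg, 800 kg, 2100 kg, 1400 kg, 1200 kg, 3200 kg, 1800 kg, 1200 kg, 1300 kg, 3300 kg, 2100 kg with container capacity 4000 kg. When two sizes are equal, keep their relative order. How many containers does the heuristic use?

6

Sorted descending: 3300, 3300, 3200, 2100, 2100, 1800, 1400, 1300, 1200, 1200, 800.
  3300 → container 1 (new)  [load 3300/4000]
  3300 → container 2 (new)  [load 3300/4000]
  3200 → container 3 (new)  [load 3200/4000]
  2100 → container 4 (new)  [load 2100/4000]
  2100 → container 5 (new)  [load 2100/4000]
  1800 → container 4  [load 3900/4000]
  1400 → container 5  [load 3500/4000]
  1300 → container 6 (new)  [load 1300/4000]
  1200 → container 6  [load 2500/4000]
  1200 → container 6  [load 3700/4000]
  800 → container 3  [load 4000/4000]
6 containers opened.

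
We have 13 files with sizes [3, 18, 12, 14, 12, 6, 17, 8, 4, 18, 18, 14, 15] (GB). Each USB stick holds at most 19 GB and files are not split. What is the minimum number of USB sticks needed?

Total = 18 + 18 + 18 + 17 + 15 + 14 + 14 + 12 + 12 + 8 + 6 + 4 + 3 = 159 GB.
Lower bound: ⌈159/19⌉ = 9 USB sticks.
A packing using 10 USB sticks:
  USB stick 1: 18 = 18
  USB stick 2: 18 = 18
  USB stick 3: 18 = 18
  USB stick 4: 17 = 17
  USB stick 5: 15 + 4 = 19
  USB stick 6: 14 + 3 = 17
  USB stick 7: 14 = 14
  USB stick 8: 12 + 6 = 18
  USB stick 9: 12 = 12
  USB stick 10: 8 = 8
No arrangement into 9 USB sticks stays within capacity, so 10 is optimal.

10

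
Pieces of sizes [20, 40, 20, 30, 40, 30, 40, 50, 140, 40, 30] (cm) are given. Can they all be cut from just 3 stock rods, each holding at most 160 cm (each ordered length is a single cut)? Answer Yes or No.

Yes

A valid assignment using 3 stock rods:
  stock rod 1: 140 + 20 = 160
  stock rod 2: 50 + 40 + 40 + 30 = 160
  stock rod 3: 40 + 40 + 30 + 30 + 20 = 160
Every load is within 160 cm, so 3 stock rods suffice.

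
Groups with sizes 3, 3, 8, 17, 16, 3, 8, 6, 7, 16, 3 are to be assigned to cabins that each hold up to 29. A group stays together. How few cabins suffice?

Total = 17 + 16 + 16 + 8 + 8 + 7 + 6 + 3 + 3 + 3 + 3 = 90.
Lower bound: ⌈90/29⌉ = 4 cabins.
A packing using 4 cabins:
  cabin 1: 17 + 8 + 3 = 28
  cabin 2: 16 + 8 + 3 = 27
  cabin 3: 16 + 7 + 6 = 29
  cabin 4: 3 + 3 = 6
This matches the lower bound, so 4 is optimal.

4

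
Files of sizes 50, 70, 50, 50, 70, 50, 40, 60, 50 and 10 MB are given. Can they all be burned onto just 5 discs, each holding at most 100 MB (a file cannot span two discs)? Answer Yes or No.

No

Total = 500 MB; ⌈500/100⌉ = 5.
The bound of 5 does not rule out 5, but exhaustive search shows no assignment into 5 discs of capacity 100 MB exists — the minimum is 6.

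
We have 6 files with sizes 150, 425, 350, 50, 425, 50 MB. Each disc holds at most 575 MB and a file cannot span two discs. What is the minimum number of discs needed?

3

Total = 425 + 425 + 350 + 150 + 50 + 50 = 1450 MB.
Lower bound: ⌈1450/575⌉ = 3 discs.
A packing using 3 discs:
  disc 1: 425 + 150 = 575
  disc 2: 425 + 50 + 50 = 525
  disc 3: 350 = 350
This matches the lower bound, so 3 is optimal.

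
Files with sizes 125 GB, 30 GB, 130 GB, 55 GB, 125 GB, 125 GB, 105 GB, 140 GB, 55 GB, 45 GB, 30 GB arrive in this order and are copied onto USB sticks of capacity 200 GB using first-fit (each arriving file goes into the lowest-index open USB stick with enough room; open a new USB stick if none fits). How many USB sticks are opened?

  125 → USB stick 1 (new)  [load 125/200]
  30 → USB stick 1  [load 155/200]
  130 → USB stick 2 (new)  [load 130/200]
  55 → USB stick 2  [load 185/200]
  125 → USB stick 3 (new)  [load 125/200]
  125 → USB stick 4 (new)  [load 125/200]
  105 → USB stick 5 (new)  [load 105/200]
  140 → USB stick 6 (new)  [load 140/200]
  55 → USB stick 3  [load 180/200]
  45 → USB stick 1  [load 200/200]
  30 → USB stick 4  [load 155/200]
6 USB sticks opened.

6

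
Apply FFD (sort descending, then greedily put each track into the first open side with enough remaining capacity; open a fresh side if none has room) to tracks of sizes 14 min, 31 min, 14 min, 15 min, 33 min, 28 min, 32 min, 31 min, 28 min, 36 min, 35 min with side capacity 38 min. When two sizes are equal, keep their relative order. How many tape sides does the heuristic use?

10

Sorted descending: 36, 35, 33, 32, 31, 31, 28, 28, 15, 14, 14.
  36 → side 1 (new)  [load 36/38]
  35 → side 2 (new)  [load 35/38]
  33 → side 3 (new)  [load 33/38]
  32 → side 4 (new)  [load 32/38]
  31 → side 5 (new)  [load 31/38]
  31 → side 6 (new)  [load 31/38]
  28 → side 7 (new)  [load 28/38]
  28 → side 8 (new)  [load 28/38]
  15 → side 9 (new)  [load 15/38]
  14 → side 9  [load 29/38]
  14 → side 10 (new)  [load 14/38]
10 tape sides opened.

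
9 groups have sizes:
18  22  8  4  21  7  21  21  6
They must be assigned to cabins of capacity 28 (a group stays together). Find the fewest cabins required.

Total = 22 + 21 + 21 + 21 + 18 + 8 + 7 + 6 + 4 = 128.
Lower bound: ⌈128/28⌉ = 5 cabins.
A packing using 5 cabins:
  cabin 1: 22 + 6 = 28
  cabin 2: 21 + 7 = 28
  cabin 3: 21 + 4 = 25
  cabin 4: 21 = 21
  cabin 5: 18 + 8 = 26
This matches the lower bound, so 5 is optimal.

5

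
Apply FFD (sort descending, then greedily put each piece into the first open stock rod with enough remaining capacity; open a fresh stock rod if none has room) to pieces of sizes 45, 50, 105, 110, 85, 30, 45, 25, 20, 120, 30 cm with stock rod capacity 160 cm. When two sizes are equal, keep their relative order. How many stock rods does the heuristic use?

5

Sorted descending: 120, 110, 105, 85, 50, 45, 45, 30, 30, 25, 20.
  120 → stock rod 1 (new)  [load 120/160]
  110 → stock rod 2 (new)  [load 110/160]
  105 → stock rod 3 (new)  [load 105/160]
  85 → stock rod 4 (new)  [load 85/160]
  50 → stock rod 2  [load 160/160]
  45 → stock rod 3  [load 150/160]
  45 → stock rod 4  [load 130/160]
  30 → stock rod 1  [load 150/160]
  30 → stock rod 4  [load 160/160]
  25 → stock rod 5 (new)  [load 25/160]
  20 → stock rod 5  [load 45/160]
5 stock rods opened.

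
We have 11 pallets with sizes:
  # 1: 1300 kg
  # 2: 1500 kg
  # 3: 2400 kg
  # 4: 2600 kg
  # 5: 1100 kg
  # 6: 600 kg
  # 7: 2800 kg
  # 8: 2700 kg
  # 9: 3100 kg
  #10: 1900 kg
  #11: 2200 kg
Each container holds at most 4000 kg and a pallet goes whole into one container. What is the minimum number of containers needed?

Total = 3100 + 2800 + 2700 + 2600 + 2400 + 2200 + 1900 + 1500 + 1300 + 1100 + 600 = 22200 kg.
Lower bound: ⌈22200/4000⌉ = 6 containers.
A packing using 7 containers:
  container 1: 3100 + 600 = 3700
  container 2: 2800 + 1100 = 3900
  container 3: 2700 + 1300 = 4000
  container 4: 2600 = 2600
  container 5: 2400 + 1500 = 3900
  container 6: 2200 = 2200
  container 7: 1900 = 1900
No arrangement into 6 containers stays within capacity, so 7 is optimal.

7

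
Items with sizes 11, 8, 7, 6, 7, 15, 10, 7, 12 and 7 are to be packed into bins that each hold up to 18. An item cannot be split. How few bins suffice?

Total = 15 + 12 + 11 + 10 + 8 + 7 + 7 + 7 + 7 + 6 = 90.
Lower bound: ⌈90/18⌉ = 5 bins.
A packing using 6 bins:
  bin 1: 15 = 15
  bin 2: 12 + 6 = 18
  bin 3: 11 + 7 = 18
  bin 4: 10 + 8 = 18
  bin 5: 7 + 7 = 14
  bin 6: 7 = 7
No arrangement into 5 bins stays within capacity, so 6 is optimal.

6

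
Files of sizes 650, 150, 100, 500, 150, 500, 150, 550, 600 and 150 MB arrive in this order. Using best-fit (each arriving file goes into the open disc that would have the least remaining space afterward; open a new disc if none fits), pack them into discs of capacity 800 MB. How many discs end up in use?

  650 → disc 1 (new)  [load 650/800]
  150 → disc 1  [load 800/800]
  100 → disc 2 (new)  [load 100/800]
  500 → disc 2  [load 600/800]
  150 → disc 2  [load 750/800]
  500 → disc 3 (new)  [load 500/800]
  150 → disc 3  [load 650/800]
  550 → disc 4 (new)  [load 550/800]
  600 → disc 5 (new)  [load 600/800]
  150 → disc 3  [load 800/800]
5 discs opened.

5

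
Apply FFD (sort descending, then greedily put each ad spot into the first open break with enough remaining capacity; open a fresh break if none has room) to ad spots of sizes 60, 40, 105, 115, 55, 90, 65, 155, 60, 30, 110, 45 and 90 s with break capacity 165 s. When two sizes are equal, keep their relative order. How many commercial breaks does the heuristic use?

Sorted descending: 155, 115, 110, 105, 90, 90, 65, 60, 60, 55, 45, 40, 30.
  155 → break 1 (new)  [load 155/165]
  115 → break 2 (new)  [load 115/165]
  110 → break 3 (new)  [load 110/165]
  105 → break 4 (new)  [load 105/165]
  90 → break 5 (new)  [load 90/165]
  90 → break 6 (new)  [load 90/165]
  65 → break 5  [load 155/165]
  60 → break 4  [load 165/165]
  60 → break 6  [load 150/165]
  55 → break 3  [load 165/165]
  45 → break 2  [load 160/165]
  40 → break 7 (new)  [load 40/165]
  30 → break 7  [load 70/165]
7 commercial breaks opened.

7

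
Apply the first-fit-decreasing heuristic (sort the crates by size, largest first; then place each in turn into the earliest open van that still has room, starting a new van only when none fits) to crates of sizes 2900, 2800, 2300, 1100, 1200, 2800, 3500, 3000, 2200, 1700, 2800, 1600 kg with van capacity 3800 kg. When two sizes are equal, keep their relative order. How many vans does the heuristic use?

Sorted descending: 3500, 3000, 2900, 2800, 2800, 2800, 2300, 2200, 1700, 1600, 1200, 1100.
  3500 → van 1 (new)  [load 3500/3800]
  3000 → van 2 (new)  [load 3000/3800]
  2900 → van 3 (new)  [load 2900/3800]
  2800 → van 4 (new)  [load 2800/3800]
  2800 → van 5 (new)  [load 2800/3800]
  2800 → van 6 (new)  [load 2800/3800]
  2300 → van 7 (new)  [load 2300/3800]
  2200 → van 8 (new)  [load 2200/3800]
  1700 → van 9 (new)  [load 1700/3800]
  1600 → van 8  [load 3800/3800]
  1200 → van 7  [load 3500/3800]
  1100 → van 9  [load 2800/3800]
9 vans opened.

9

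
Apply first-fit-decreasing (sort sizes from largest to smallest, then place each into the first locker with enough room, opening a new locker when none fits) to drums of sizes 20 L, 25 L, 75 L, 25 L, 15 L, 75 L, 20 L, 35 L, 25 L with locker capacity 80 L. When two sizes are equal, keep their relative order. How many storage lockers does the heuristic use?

Sorted descending: 75, 75, 35, 25, 25, 25, 20, 20, 15.
  75 → locker 1 (new)  [load 75/80]
  75 → locker 2 (new)  [load 75/80]
  35 → locker 3 (new)  [load 35/80]
  25 → locker 3  [load 60/80]
  25 → locker 4 (new)  [load 25/80]
  25 → locker 4  [load 50/80]
  20 → locker 3  [load 80/80]
  20 → locker 4  [load 70/80]
  15 → locker 5 (new)  [load 15/80]
5 storage lockers opened.

5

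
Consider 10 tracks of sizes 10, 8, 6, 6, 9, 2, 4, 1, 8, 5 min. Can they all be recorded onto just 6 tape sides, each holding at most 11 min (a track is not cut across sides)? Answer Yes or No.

A valid assignment using 6 tape sides:
  side 1: 10 + 1 = 11
  side 2: 9 + 2 = 11
  side 3: 8 = 8
  side 4: 8 = 8
  side 5: 6 + 5 = 11
  side 6: 6 + 4 = 10
Every load is within 11 min, so 6 tape sides suffice.

Yes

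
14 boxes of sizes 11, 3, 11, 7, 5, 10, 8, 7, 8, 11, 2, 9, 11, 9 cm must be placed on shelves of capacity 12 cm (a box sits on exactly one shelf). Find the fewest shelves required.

11

Total = 11 + 11 + 11 + 11 + 10 + 9 + 9 + 8 + 8 + 7 + 7 + 5 + 3 + 2 = 112 cm.
Lower bound: ⌈112/12⌉ = 10 shelves.
Also, 11 boxes each exceed 6 cm, and no two of those can share a shelf, so at least 11 shelves are needed.
A packing using 11 shelves:
  shelf 1: 11 = 11
  shelf 2: 11 = 11
  shelf 3: 11 = 11
  shelf 4: 11 = 11
  shelf 5: 10 + 2 = 12
  shelf 6: 9 + 3 = 12
  shelf 7: 9 = 9
  shelf 8: 8 = 8
  shelf 9: 8 = 8
  shelf 10: 7 + 5 = 12
  shelf 11: 7 = 7
This matches the lower bound, so 11 is optimal.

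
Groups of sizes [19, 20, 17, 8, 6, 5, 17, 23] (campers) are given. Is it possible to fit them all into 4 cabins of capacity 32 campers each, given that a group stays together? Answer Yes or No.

Total = 115 campers; ⌈115/32⌉ = 4.
5 groups each exceed half the capacity and cannot share a cabin, forcing at least 5 cabins.
At least 5 cabins are required, but only 4 are allowed.

No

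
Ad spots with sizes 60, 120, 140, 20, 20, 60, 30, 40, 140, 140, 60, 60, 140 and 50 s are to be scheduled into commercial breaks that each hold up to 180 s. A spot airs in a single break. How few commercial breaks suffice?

Total = 140 + 140 + 140 + 140 + 120 + 60 + 60 + 60 + 60 + 50 + 40 + 30 + 20 + 20 = 1080 s.
Lower bound: ⌈1080/180⌉ = 6 commercial breaks.
A packing using 7 commercial breaks:
  break 1: 140 + 40 = 180
  break 2: 140 + 30 = 170
  break 3: 140 + 20 + 20 = 180
  break 4: 140 = 140
  break 5: 120 + 60 = 180
  break 6: 60 + 60 + 60 = 180
  break 7: 50 = 50
No arrangement into 6 commercial breaks stays within capacity, so 7 is optimal.

7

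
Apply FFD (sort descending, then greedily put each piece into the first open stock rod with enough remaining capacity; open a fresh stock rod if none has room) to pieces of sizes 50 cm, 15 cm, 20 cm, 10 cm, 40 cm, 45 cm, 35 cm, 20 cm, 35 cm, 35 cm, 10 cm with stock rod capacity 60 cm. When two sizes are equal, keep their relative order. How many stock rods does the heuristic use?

6

Sorted descending: 50, 45, 40, 35, 35, 35, 20, 20, 15, 10, 10.
  50 → stock rod 1 (new)  [load 50/60]
  45 → stock rod 2 (new)  [load 45/60]
  40 → stock rod 3 (new)  [load 40/60]
  35 → stock rod 4 (new)  [load 35/60]
  35 → stock rod 5 (new)  [load 35/60]
  35 → stock rod 6 (new)  [load 35/60]
  20 → stock rod 3  [load 60/60]
  20 → stock rod 4  [load 55/60]
  15 → stock rod 2  [load 60/60]
  10 → stock rod 1  [load 60/60]
  10 → stock rod 5  [load 45/60]
6 stock rods opened.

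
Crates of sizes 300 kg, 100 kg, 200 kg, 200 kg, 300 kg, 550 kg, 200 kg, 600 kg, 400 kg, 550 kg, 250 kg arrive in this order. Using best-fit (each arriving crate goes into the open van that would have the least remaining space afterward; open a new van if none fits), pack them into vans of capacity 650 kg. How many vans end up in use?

7

  300 → van 1 (new)  [load 300/650]
  100 → van 1  [load 400/650]
  200 → van 1  [load 600/650]
  200 → van 2 (new)  [load 200/650]
  300 → van 2  [load 500/650]
  550 → van 3 (new)  [load 550/650]
  200 → van 4 (new)  [load 200/650]
  600 → van 5 (new)  [load 600/650]
  400 → van 4  [load 600/650]
  550 → van 6 (new)  [load 550/650]
  250 → van 7 (new)  [load 250/650]
7 vans opened.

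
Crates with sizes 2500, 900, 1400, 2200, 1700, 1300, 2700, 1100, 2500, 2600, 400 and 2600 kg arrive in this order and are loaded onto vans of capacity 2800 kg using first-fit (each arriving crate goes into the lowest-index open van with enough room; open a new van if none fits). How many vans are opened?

9

  2500 → van 1 (new)  [load 2500/2800]
  900 → van 2 (new)  [load 900/2800]
  1400 → van 2  [load 2300/2800]
  2200 → van 3 (new)  [load 2200/2800]
  1700 → van 4 (new)  [load 1700/2800]
  1300 → van 5 (new)  [load 1300/2800]
  2700 → van 6 (new)  [load 2700/2800]
  1100 → van 4  [load 2800/2800]
  2500 → van 7 (new)  [load 2500/2800]
  2600 → van 8 (new)  [load 2600/2800]
  400 → van 2  [load 2700/2800]
  2600 → van 9 (new)  [load 2600/2800]
9 vans opened.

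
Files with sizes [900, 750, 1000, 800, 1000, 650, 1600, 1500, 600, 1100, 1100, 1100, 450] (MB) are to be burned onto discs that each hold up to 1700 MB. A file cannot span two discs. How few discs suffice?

Total = 1600 + 1500 + 1100 + 1100 + 1100 + 1000 + 1000 + 900 + 800 + 750 + 650 + 600 + 450 = 12550 MB.
Lower bound: ⌈12550/1700⌉ = 8 discs.
A packing using 9 discs:
  disc 1: 1600 = 1600
  disc 2: 1500 = 1500
  disc 3: 1100 + 600 = 1700
  disc 4: 1100 + 450 = 1550
  disc 5: 1100 = 1100
  disc 6: 1000 + 650 = 1650
  disc 7: 1000 = 1000
  disc 8: 900 + 800 = 1700
  disc 9: 750 = 750
No arrangement into 8 discs stays within capacity, so 9 is optimal.

9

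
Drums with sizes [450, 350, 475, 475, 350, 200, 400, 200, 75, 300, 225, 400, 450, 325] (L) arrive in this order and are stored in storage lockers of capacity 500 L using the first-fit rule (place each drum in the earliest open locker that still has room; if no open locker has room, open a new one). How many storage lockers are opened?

12

  450 → locker 1 (new)  [load 450/500]
  350 → locker 2 (new)  [load 350/500]
  475 → locker 3 (new)  [load 475/500]
  475 → locker 4 (new)  [load 475/500]
  350 → locker 5 (new)  [load 350/500]
  200 → locker 6 (new)  [load 200/500]
  400 → locker 7 (new)  [load 400/500]
  200 → locker 6  [load 400/500]
  75 → locker 2  [load 425/500]
  300 → locker 8 (new)  [load 300/500]
  225 → locker 9 (new)  [load 225/500]
  400 → locker 10 (new)  [load 400/500]
  450 → locker 11 (new)  [load 450/500]
  325 → locker 12 (new)  [load 325/500]
12 storage lockers opened.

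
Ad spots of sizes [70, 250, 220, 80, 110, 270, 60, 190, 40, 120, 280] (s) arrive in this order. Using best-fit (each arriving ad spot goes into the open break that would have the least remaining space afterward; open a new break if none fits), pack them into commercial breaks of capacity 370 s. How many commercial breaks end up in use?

  70 → break 1 (new)  [load 70/370]
  250 → break 1  [load 320/370]
  220 → break 2 (new)  [load 220/370]
  80 → break 2  [load 300/370]
  110 → break 3 (new)  [load 110/370]
  270 → break 4 (new)  [load 270/370]
  60 → break 2  [load 360/370]
  190 → break 3  [load 300/370]
  40 → break 1  [load 360/370]
  120 → break 5 (new)  [load 120/370]
  280 → break 6 (new)  [load 280/370]
6 commercial breaks opened.

6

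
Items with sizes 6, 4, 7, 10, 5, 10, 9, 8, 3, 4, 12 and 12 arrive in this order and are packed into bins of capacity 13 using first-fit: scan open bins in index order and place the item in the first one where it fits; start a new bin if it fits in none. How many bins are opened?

  6 → bin 1 (new)  [load 6/13]
  4 → bin 1  [load 10/13]
  7 → bin 2 (new)  [load 7/13]
  10 → bin 3 (new)  [load 10/13]
  5 → bin 2  [load 12/13]
  10 → bin 4 (new)  [load 10/13]
  9 → bin 5 (new)  [load 9/13]
  8 → bin 6 (new)  [load 8/13]
  3 → bin 1  [load 13/13]
  4 → bin 5  [load 13/13]
  12 → bin 7 (new)  [load 12/13]
  12 → bin 8 (new)  [load 12/13]
8 bins opened.

8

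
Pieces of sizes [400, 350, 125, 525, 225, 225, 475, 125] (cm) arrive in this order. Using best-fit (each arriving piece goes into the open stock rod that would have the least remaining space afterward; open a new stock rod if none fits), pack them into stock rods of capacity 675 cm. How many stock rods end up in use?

  400 → stock rod 1 (new)  [load 400/675]
  350 → stock rod 2 (new)  [load 350/675]
  125 → stock rod 1  [load 525/675]
  525 → stock rod 3 (new)  [load 525/675]
  225 → stock rod 2  [load 575/675]
  225 → stock rod 4 (new)  [load 225/675]
  475 → stock rod 5 (new)  [load 475/675]
  125 → stock rod 1  [load 650/675]
5 stock rods opened.

5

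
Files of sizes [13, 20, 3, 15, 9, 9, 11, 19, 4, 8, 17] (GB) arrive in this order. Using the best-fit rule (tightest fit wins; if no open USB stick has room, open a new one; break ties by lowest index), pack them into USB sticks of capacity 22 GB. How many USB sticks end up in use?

7

  13 → USB stick 1 (new)  [load 13/22]
  20 → USB stick 2 (new)  [load 20/22]
  3 → USB stick 1  [load 16/22]
  15 → USB stick 3 (new)  [load 15/22]
  9 → USB stick 4 (new)  [load 9/22]
  9 → USB stick 4  [load 18/22]
  11 → USB stick 5 (new)  [load 11/22]
  19 → USB stick 6 (new)  [load 19/22]
  4 → USB stick 4  [load 22/22]
  8 → USB stick 5  [load 19/22]
  17 → USB stick 7 (new)  [load 17/22]
7 USB sticks opened.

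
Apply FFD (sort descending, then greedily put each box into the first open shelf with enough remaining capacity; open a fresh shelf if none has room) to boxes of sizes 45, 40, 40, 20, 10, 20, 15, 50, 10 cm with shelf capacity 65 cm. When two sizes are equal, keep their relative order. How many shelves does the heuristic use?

Sorted descending: 50, 45, 40, 40, 20, 20, 15, 10, 10.
  50 → shelf 1 (new)  [load 50/65]
  45 → shelf 2 (new)  [load 45/65]
  40 → shelf 3 (new)  [load 40/65]
  40 → shelf 4 (new)  [load 40/65]
  20 → shelf 2  [load 65/65]
  20 → shelf 3  [load 60/65]
  15 → shelf 1  [load 65/65]
  10 → shelf 4  [load 50/65]
  10 → shelf 4  [load 60/65]
4 shelves opened.

4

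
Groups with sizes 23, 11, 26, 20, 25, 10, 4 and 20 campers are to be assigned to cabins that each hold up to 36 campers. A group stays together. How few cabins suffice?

5

Total = 26 + 25 + 23 + 20 + 20 + 11 + 10 + 4 = 139 campers.
Lower bound: ⌈139/36⌉ = 4 cabins.
Also, 5 groups each exceed 18 campers, and no two of those can share a cabin, so at least 5 cabins are needed.
A packing using 5 cabins:
  cabin 1: 26 + 10 = 36
  cabin 2: 25 + 11 = 36
  cabin 3: 23 + 4 = 27
  cabin 4: 20 = 20
  cabin 5: 20 = 20
This matches the lower bound, so 5 is optimal.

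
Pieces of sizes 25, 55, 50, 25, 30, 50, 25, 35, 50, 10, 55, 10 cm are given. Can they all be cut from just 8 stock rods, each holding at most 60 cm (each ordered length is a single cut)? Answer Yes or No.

Yes

A valid assignment using 8 stock rods:
  stock rod 1: 55 = 55
  stock rod 2: 55 = 55
  stock rod 3: 50 + 10 = 60
  stock rod 4: 50 + 10 = 60
  stock rod 5: 50 = 50
  stock rod 6: 35 + 25 = 60
  stock rod 7: 30 + 25 = 55
  stock rod 8: 25 = 25
Every load is within 60 cm, so 8 stock rods suffice.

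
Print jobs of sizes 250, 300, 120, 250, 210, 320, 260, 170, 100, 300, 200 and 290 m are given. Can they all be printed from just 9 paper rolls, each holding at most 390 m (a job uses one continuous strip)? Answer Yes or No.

Yes

A valid assignment using 9 paper rolls:
  roll 1: 320 = 320
  roll 2: 300 = 300
  roll 3: 300 = 300
  roll 4: 290 + 100 = 390
  roll 5: 260 + 120 = 380
  roll 6: 250 = 250
  roll 7: 250 = 250
  roll 8: 210 + 170 = 380
  roll 9: 200 = 200
Every load is within 390 m, so 9 paper rolls suffice.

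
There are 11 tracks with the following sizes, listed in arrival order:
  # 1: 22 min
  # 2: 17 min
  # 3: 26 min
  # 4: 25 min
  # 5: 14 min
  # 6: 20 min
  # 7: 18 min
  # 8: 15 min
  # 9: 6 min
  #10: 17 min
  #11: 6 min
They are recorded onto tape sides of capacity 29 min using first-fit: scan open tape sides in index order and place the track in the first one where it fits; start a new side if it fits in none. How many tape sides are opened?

8

  22 → side 1 (new)  [load 22/29]
  17 → side 2 (new)  [load 17/29]
  26 → side 3 (new)  [load 26/29]
  25 → side 4 (new)  [load 25/29]
  14 → side 5 (new)  [load 14/29]
  20 → side 6 (new)  [load 20/29]
  18 → side 7 (new)  [load 18/29]
  15 → side 5  [load 29/29]
  6 → side 1  [load 28/29]
  17 → side 8 (new)  [load 17/29]
  6 → side 2  [load 23/29]
8 tape sides opened.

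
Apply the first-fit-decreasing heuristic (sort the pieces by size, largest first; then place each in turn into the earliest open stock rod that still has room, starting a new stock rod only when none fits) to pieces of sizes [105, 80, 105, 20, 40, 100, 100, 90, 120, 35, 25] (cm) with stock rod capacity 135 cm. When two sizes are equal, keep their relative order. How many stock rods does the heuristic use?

7

Sorted descending: 120, 105, 105, 100, 100, 90, 80, 40, 35, 25, 20.
  120 → stock rod 1 (new)  [load 120/135]
  105 → stock rod 2 (new)  [load 105/135]
  105 → stock rod 3 (new)  [load 105/135]
  100 → stock rod 4 (new)  [load 100/135]
  100 → stock rod 5 (new)  [load 100/135]
  90 → stock rod 6 (new)  [load 90/135]
  80 → stock rod 7 (new)  [load 80/135]
  40 → stock rod 6  [load 130/135]
  35 → stock rod 4  [load 135/135]
  25 → stock rod 2  [load 130/135]
  20 → stock rod 3  [load 125/135]
7 stock rods opened.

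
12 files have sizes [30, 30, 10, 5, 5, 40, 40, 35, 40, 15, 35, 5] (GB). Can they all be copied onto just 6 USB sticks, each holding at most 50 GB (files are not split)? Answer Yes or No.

Total = 290 GB; ⌈290/50⌉ = 6.
7 files each exceed half the capacity and cannot share a USB stick, forcing at least 7 USB sticks.
At least 7 USB sticks are required, but only 6 are allowed.

No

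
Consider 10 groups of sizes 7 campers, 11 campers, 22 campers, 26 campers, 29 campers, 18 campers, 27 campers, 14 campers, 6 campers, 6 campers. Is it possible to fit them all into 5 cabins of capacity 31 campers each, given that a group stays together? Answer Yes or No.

No

Total = 166 campers; ⌈166/31⌉ = 6.
At least 6 cabins are required, but only 5 are allowed.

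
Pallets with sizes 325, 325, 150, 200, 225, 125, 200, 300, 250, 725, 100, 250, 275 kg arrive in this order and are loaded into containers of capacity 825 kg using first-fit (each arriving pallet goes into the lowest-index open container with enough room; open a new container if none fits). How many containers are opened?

5

  325 → container 1 (new)  [load 325/825]
  325 → container 1  [load 650/825]
  150 → container 1  [load 800/825]
  200 → container 2 (new)  [load 200/825]
  225 → container 2  [load 425/825]
  125 → container 2  [load 550/825]
  200 → container 2  [load 750/825]
  300 → container 3 (new)  [load 300/825]
  250 → container 3  [load 550/825]
  725 → container 4 (new)  [load 725/825]
  100 → container 3  [load 650/825]
  250 → container 5 (new)  [load 250/825]
  275 → container 5  [load 525/825]
5 containers opened.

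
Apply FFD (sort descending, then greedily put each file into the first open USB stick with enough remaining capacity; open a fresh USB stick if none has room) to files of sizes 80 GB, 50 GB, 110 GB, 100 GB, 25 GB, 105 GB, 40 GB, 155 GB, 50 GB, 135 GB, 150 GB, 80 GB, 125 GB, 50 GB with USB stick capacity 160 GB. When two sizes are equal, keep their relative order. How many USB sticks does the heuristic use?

Sorted descending: 155, 150, 135, 125, 110, 105, 100, 80, 80, 50, 50, 50, 40, 25.
  155 → USB stick 1 (new)  [load 155/160]
  150 → USB stick 2 (new)  [load 150/160]
  135 → USB stick 3 (new)  [load 135/160]
  125 → USB stick 4 (new)  [load 125/160]
  110 → USB stick 5 (new)  [load 110/160]
  105 → USB stick 6 (new)  [load 105/160]
  100 → USB stick 7 (new)  [load 100/160]
  80 → USB stick 8 (new)  [load 80/160]
  80 → USB stick 8  [load 160/160]
  50 → USB stick 5  [load 160/160]
  50 → USB stick 6  [load 155/160]
  50 → USB stick 7  [load 150/160]
  40 → USB stick 9 (new)  [load 40/160]
  25 → USB stick 3  [load 160/160]
9 USB sticks opened.

9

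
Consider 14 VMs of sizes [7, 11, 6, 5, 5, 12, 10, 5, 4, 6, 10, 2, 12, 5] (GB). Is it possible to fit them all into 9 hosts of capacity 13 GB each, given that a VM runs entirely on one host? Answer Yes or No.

A valid assignment using 9 hosts:
  host 1: 12 = 12
  host 2: 12 = 12
  host 3: 11 + 2 = 13
  host 4: 10 = 10
  host 5: 10 = 10
  host 6: 7 + 6 = 13
  host 7: 6 + 5 = 11
  host 8: 5 + 5 = 10
  host 9: 5 + 4 = 9
Every load is within 13 GB, so 9 hosts suffice.

Yes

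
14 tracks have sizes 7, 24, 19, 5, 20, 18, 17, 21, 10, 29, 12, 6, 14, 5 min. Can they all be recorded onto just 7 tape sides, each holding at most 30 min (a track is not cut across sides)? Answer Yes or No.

Total = 207 min; ⌈207/30⌉ = 7.
The bound of 7 does not rule out 7, but exhaustive search shows no assignment into 7 tape sides of capacity 30 min exists — the minimum is 8.

No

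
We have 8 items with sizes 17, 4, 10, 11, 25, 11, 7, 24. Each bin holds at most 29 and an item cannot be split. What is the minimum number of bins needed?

4

Total = 25 + 24 + 17 + 11 + 11 + 10 + 7 + 4 = 109.
Lower bound: ⌈109/29⌉ = 4 bins.
A packing using 4 bins:
  bin 1: 25 + 4 = 29
  bin 2: 24 = 24
  bin 3: 17 + 11 = 28
  bin 4: 11 + 10 + 7 = 28
This matches the lower bound, so 4 is optimal.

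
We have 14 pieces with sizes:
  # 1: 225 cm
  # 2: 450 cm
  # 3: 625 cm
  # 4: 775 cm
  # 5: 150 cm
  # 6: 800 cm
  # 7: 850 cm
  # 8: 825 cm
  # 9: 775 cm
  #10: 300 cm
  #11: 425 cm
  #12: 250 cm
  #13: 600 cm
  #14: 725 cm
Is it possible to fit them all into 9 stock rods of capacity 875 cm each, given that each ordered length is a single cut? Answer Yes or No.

Total = 7775 cm; ⌈7775/875⌉ = 9.
The bound of 9 does not rule out 9, but exhaustive search shows no assignment into 9 stock rods of capacity 875 cm exists — the minimum is 10.

No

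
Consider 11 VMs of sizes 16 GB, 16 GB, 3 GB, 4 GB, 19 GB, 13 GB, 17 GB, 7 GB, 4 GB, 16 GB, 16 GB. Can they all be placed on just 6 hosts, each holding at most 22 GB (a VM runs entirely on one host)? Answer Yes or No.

Total = 131 GB; ⌈131/22⌉ = 6.
7 VMs each exceed half the capacity and cannot share a host, forcing at least 7 hosts.
At least 7 hosts are required, but only 6 are allowed.

No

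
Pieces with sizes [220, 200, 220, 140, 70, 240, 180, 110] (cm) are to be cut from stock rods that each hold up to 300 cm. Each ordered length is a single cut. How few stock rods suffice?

6

Total = 240 + 220 + 220 + 200 + 180 + 140 + 110 + 70 = 1380 cm.
Lower bound: ⌈1380/300⌉ = 5 stock rods.
A packing using 6 stock rods:
  stock rod 1: 240 = 240
  stock rod 2: 220 + 70 = 290
  stock rod 3: 220 = 220
  stock rod 4: 200 = 200
  stock rod 5: 180 + 110 = 290
  stock rod 6: 140 = 140
No arrangement into 5 stock rods stays within capacity, so 6 is optimal.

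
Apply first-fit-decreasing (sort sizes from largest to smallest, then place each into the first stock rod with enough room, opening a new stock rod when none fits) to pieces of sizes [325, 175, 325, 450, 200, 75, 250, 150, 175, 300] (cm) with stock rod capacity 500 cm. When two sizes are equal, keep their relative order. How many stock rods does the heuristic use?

Sorted descending: 450, 325, 325, 300, 250, 200, 175, 175, 150, 75.
  450 → stock rod 1 (new)  [load 450/500]
  325 → stock rod 2 (new)  [load 325/500]
  325 → stock rod 3 (new)  [load 325/500]
  300 → stock rod 4 (new)  [load 300/500]
  250 → stock rod 5 (new)  [load 250/500]
  200 → stock rod 4  [load 500/500]
  175 → stock rod 2  [load 500/500]
  175 → stock rod 3  [load 500/500]
  150 → stock rod 5  [load 400/500]
  75 → stock rod 5  [load 475/500]
5 stock rods opened.

5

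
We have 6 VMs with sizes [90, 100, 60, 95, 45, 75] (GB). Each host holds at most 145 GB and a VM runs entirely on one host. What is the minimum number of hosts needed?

4

Total = 100 + 95 + 90 + 75 + 60 + 45 = 465 GB.
Lower bound: ⌈465/145⌉ = 4 hosts.
A packing using 4 hosts:
  host 1: 100 + 45 = 145
  host 2: 95 = 95
  host 3: 90 = 90
  host 4: 75 + 60 = 135
This matches the lower bound, so 4 is optimal.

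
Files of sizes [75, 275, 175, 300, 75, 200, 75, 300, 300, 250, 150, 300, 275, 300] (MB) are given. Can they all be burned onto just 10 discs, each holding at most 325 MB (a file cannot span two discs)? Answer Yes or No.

No

Total = 3050 MB; ⌈3050/325⌉ = 10.
The bound of 10 does not rule out 10, but exhaustive search shows no assignment into 10 discs of capacity 325 MB exists — the minimum is 11.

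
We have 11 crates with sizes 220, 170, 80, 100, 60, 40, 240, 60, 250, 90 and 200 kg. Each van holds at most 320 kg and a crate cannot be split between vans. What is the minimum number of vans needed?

Total = 250 + 240 + 220 + 200 + 170 + 100 + 90 + 80 + 60 + 60 + 40 = 1510 kg.
Lower bound: ⌈1510/320⌉ = 5 vans.
A packing using 5 vans:
  van 1: 250 + 60 = 310
  van 2: 240 + 80 = 320
  van 3: 220 + 100 = 320
  van 4: 200 + 90 = 290
  van 5: 170 + 60 + 40 = 270
This matches the lower bound, so 5 is optimal.

5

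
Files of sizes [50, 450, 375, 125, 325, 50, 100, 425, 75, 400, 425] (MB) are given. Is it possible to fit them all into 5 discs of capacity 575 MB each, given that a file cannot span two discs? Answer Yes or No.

Total = 2800 MB; ⌈2800/575⌉ = 5.
6 files each exceed half the capacity and cannot share a disc, forcing at least 6 discs.
At least 6 discs are required, but only 5 are allowed.

No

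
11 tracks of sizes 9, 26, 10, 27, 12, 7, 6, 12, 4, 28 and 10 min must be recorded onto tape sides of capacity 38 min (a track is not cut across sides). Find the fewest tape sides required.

Total = 28 + 27 + 26 + 12 + 12 + 10 + 10 + 9 + 7 + 6 + 4 = 151 min.
Lower bound: ⌈151/38⌉ = 4 tape sides.
A packing using 4 tape sides:
  side 1: 28 + 10 = 38
  side 2: 27 + 10 = 37
  side 3: 26 + 12 = 38
  side 4: 12 + 9 + 7 + 6 + 4 = 38
This matches the lower bound, so 4 is optimal.

4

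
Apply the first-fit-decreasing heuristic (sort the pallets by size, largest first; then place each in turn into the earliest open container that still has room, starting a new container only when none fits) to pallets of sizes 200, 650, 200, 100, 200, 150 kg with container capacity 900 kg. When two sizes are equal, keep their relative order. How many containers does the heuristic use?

2

Sorted descending: 650, 200, 200, 200, 150, 100.
  650 → container 1 (new)  [load 650/900]
  200 → container 1  [load 850/900]
  200 → container 2 (new)  [load 200/900]
  200 → container 2  [load 400/900]
  150 → container 2  [load 550/900]
  100 → container 2  [load 650/900]
2 containers opened.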